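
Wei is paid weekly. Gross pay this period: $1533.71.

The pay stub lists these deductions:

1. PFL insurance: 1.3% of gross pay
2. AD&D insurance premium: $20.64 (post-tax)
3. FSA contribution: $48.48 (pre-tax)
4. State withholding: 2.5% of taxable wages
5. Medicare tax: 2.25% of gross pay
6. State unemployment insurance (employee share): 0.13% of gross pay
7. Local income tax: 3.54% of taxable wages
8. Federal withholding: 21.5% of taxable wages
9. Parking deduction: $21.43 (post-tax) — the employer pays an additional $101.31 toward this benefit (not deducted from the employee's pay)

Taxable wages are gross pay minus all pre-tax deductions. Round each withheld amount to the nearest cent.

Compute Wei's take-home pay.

FSA contribution: $48.48
Taxable wages = $1533.71 − $48.48 = $1485.23
State withholding: $1485.23 × 0.025 = $37.13
Local income tax: $1485.23 × 0.0354 = $52.58
Federal withholding: $1485.23 × 0.215 = $319.32
Medicare tax: $1533.71 × 0.0225 = $34.51
PFL insurance: $1533.71 × 0.013 = $19.94
State unemployment insurance (employee share): $1533.71 × 0.0013 = $1.99
AD&D insurance premium: $20.64
Parking deduction: $21.43
(Employer's $101.31 toward parking deduction is not withheld from the employee.)
Total deductions = $48.48 + $37.13 + $52.58 + $319.32 + $34.51 + $19.94 + $1.99 + $20.64 + $21.43 = $556.02
Net pay = $1533.71 − $556.02 = $977.69

$977.69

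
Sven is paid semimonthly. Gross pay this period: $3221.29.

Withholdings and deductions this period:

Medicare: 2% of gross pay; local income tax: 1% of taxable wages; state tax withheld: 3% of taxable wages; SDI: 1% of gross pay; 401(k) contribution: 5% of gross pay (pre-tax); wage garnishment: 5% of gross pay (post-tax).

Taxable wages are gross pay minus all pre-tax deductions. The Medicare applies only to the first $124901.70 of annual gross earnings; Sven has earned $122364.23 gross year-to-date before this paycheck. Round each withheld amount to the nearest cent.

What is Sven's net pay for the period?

$2693.80

401(k) contribution: $3221.29 × 0.05 = $161.06
Taxable wages = $3221.29 − $161.06 = $3060.23
Local income tax: $3060.23 × 0.01 = $30.60
State tax withheld: $3060.23 × 0.03 = $91.81
SDI: $3221.29 × 0.01 = $32.21
Medicare: only $124901.70 − $122364.23 = $2537.47 of this check is subject → $2537.47 × 0.02 = $50.75
Wage garnishment: $3221.29 × 0.05 = $161.06
Total deductions = $161.06 + $30.60 + $91.81 + $32.21 + $50.75 + $161.06 = $527.49
Net pay = $3221.29 − $527.49 = $2693.80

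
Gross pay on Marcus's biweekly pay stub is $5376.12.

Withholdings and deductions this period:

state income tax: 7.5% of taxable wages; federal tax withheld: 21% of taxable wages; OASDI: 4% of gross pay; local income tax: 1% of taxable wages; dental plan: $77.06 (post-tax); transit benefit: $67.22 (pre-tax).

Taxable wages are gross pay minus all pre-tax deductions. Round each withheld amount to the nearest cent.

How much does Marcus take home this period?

Transit benefit: $67.22
Taxable wages = $5376.12 − $67.22 = $5308.90
State income tax: $5308.90 × 0.075 = $398.17
Local income tax: $5308.90 × 0.01 = $53.09
Federal tax withheld: $5308.90 × 0.21 = $1114.87
OASDI: $5376.12 × 0.04 = $215.04
Dental plan: $77.06
Total deductions = $67.22 + $398.17 + $53.09 + $1114.87 + $215.04 + $77.06 = $1925.45
Net pay = $5376.12 − $1925.45 = $3450.67

$3450.67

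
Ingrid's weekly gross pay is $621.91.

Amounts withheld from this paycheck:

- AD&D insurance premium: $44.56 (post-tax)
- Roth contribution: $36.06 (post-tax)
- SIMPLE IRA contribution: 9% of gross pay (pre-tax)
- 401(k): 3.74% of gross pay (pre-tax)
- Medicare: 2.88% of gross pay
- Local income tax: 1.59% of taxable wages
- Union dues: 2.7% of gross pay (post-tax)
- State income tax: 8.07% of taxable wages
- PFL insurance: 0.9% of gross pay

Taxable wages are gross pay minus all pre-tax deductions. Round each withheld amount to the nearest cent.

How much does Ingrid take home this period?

$369.34

401(k): $621.91 × 0.0374 = $23.26
SIMPLE IRA contribution: $621.91 × 0.09 = $55.97
Pre-tax total = $23.26 + $55.97 = $79.23
Taxable wages = $621.91 − $79.23 = $542.68
Local income tax: $542.68 × 0.0159 = $8.63
State income tax: $542.68 × 0.0807 = $43.79
Medicare: $621.91 × 0.0288 = $17.91
PFL insurance: $621.91 × 0.009 = $5.60
Roth contribution: $36.06
Union dues: $621.91 × 0.027 = $16.79
AD&D insurance premium: $44.56
Total deductions = $23.26 + $55.97 + $8.63 + $43.79 + $17.91 + $5.60 + $36.06 + $16.79 + $44.56 = $252.57
Net pay = $621.91 − $252.57 = $369.34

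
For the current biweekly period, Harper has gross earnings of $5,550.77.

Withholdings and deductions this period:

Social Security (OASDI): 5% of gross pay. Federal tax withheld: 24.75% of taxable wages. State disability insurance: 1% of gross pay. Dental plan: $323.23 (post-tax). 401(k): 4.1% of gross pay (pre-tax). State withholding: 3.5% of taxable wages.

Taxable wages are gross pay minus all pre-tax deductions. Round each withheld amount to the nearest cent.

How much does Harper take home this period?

$3,163.11

401(k): $5,550.77 × 0.041 = $227.58
Taxable wages = $5,550.77 − $227.58 = $5,323.19
State withholding: $5,323.19 × 0.035 = $186.31
Federal tax withheld: $5,323.19 × 0.2475 = $1,317.49
Social Security (OASDI): $5,550.77 × 0.05 = $277.54
State disability insurance: $5,550.77 × 0.01 = $55.51
Dental plan: $323.23
Total deductions = $227.58 + $186.31 + $1,317.49 + $277.54 + $55.51 + $323.23 = $2,387.66
Net pay = $5,550.77 − $2,387.66 = $3,163.11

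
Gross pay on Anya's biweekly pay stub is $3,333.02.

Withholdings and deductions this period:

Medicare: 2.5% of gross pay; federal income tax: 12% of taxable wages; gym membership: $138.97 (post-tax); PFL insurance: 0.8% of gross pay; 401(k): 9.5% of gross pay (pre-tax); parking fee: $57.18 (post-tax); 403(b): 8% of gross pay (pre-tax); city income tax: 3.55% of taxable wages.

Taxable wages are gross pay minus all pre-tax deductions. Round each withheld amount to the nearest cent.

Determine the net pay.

$2,016.01

403(b): $3,333.02 × 0.08 = $266.64
401(k): $3,333.02 × 0.095 = $316.64
Pre-tax total = $266.64 + $316.64 = $583.28
Taxable wages = $3,333.02 − $583.28 = $2,749.74
City income tax: $2,749.74 × 0.0355 = $97.62
Federal income tax: $2,749.74 × 0.12 = $329.97
Medicare: $3,333.02 × 0.025 = $83.33
PFL insurance: $3,333.02 × 0.008 = $26.66
Parking fee: $57.18
Gym membership: $138.97
Total deductions = $266.64 + $316.64 + $97.62 + $329.97 + $83.33 + $26.66 + $57.18 + $138.97 = $1,317.01
Net pay = $3,333.02 − $1,317.01 = $2,016.01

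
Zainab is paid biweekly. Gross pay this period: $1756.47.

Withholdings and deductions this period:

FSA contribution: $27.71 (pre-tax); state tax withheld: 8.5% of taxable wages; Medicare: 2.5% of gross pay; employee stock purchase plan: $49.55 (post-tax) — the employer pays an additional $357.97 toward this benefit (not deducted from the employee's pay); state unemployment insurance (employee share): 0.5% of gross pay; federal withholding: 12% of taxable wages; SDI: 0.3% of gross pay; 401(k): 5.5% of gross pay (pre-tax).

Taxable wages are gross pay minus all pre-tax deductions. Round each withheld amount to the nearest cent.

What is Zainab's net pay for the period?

$1190.05

401(k): $1756.47 × 0.055 = $96.61
FSA contribution: $27.71
Pre-tax total = $96.61 + $27.71 = $124.32
Taxable wages = $1756.47 − $124.32 = $1632.15
Federal withholding: $1632.15 × 0.12 = $195.86
State tax withheld: $1632.15 × 0.085 = $138.73
State unemployment insurance (employee share): $1756.47 × 0.005 = $8.78
Medicare: $1756.47 × 0.025 = $43.91
SDI: $1756.47 × 0.003 = $5.27
Employee stock purchase plan: $49.55
(Employer's $357.97 toward employee stock purchase plan is not withheld from the employee.)
Total deductions = $96.61 + $27.71 + $195.86 + $138.73 + $8.78 + $43.91 + $5.27 + $49.55 = $566.42
Net pay = $1756.47 − $566.42 = $1190.05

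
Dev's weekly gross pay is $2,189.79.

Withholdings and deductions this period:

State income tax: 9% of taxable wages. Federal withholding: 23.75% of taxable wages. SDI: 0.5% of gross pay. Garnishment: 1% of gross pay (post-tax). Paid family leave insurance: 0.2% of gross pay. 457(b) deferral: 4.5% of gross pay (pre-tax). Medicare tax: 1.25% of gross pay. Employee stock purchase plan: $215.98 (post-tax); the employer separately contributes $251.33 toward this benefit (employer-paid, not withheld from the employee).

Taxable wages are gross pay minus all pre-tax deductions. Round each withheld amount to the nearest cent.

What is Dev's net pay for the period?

$1,125.79

457(b) deferral: $2,189.79 × 0.045 = $98.54
Taxable wages = $2,189.79 − $98.54 = $2,091.25
State income tax: $2,091.25 × 0.09 = $188.21
Federal withholding: $2,091.25 × 0.2375 = $496.67
Paid family leave insurance: $2,189.79 × 0.002 = $4.38
Medicare tax: $2,189.79 × 0.0125 = $27.37
SDI: $2,189.79 × 0.005 = $10.95
Garnishment: $2,189.79 × 0.01 = $21.90
Employee stock purchase plan: $215.98
(Employer's $251.33 toward employee stock purchase plan is not withheld from the employee.)
Total deductions = $98.54 + $188.21 + $496.67 + $4.38 + $27.37 + $10.95 + $21.90 + $215.98 = $1,064.00
Net pay = $2,189.79 − $1,064.00 = $1,125.79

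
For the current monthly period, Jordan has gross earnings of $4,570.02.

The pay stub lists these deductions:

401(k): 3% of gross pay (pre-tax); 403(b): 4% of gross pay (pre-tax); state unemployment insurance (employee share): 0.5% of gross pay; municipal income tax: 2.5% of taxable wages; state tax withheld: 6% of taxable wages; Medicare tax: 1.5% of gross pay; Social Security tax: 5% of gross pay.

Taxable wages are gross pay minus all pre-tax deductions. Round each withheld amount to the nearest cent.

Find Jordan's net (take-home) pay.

403(b): $4,570.02 × 0.04 = $182.80
401(k): $4,570.02 × 0.03 = $137.10
Pre-tax total = $182.80 + $137.10 = $319.90
Taxable wages = $4,570.02 − $319.90 = $4,250.12
Municipal income tax: $4,250.12 × 0.025 = $106.25
State tax withheld: $4,250.12 × 0.06 = $255.01
State unemployment insurance (employee share): $4,570.02 × 0.005 = $22.85
Medicare tax: $4,570.02 × 0.015 = $68.55
Social Security tax: $4,570.02 × 0.05 = $228.50
Total deductions = $182.80 + $137.10 + $106.25 + $255.01 + $22.85 + $68.55 + $228.50 = $1,001.06
Net pay = $4,570.02 − $1,001.06 = $3,568.96

$3,568.96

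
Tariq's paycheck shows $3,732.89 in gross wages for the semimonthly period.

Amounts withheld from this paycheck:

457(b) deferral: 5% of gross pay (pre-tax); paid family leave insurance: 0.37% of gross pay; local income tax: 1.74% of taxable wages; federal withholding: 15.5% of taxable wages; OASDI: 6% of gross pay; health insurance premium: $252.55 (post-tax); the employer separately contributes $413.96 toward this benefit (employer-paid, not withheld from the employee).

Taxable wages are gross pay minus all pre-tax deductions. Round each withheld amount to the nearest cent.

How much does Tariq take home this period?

457(b) deferral: $3,732.89 × 0.05 = $186.64
Taxable wages = $3,732.89 − $186.64 = $3,546.25
Local income tax: $3,546.25 × 0.0174 = $61.70
Federal withholding: $3,546.25 × 0.155 = $549.67
Paid family leave insurance: $3,732.89 × 0.0037 = $13.81
OASDI: $3,732.89 × 0.06 = $223.97
Health insurance premium: $252.55
(Employer's $413.96 toward health insurance premium is not withheld from the employee.)
Total deductions = $186.64 + $61.70 + $549.67 + $13.81 + $223.97 + $252.55 = $1,288.34
Net pay = $3,732.89 − $1,288.34 = $2,444.55

$2,444.55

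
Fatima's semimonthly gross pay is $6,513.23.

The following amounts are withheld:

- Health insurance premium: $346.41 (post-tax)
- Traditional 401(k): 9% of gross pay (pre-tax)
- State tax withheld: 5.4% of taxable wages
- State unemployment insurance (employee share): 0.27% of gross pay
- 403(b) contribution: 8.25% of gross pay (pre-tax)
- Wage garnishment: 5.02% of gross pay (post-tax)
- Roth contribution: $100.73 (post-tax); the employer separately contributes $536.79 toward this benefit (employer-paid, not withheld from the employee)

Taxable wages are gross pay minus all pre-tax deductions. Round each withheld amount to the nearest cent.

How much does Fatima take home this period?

Traditional 401(k): $6,513.23 × 0.09 = $586.19
403(b) contribution: $6,513.23 × 0.0825 = $537.34
Pre-tax total = $586.19 + $537.34 = $1,123.53
Taxable wages = $6,513.23 − $1,123.53 = $5,389.70
State tax withheld: $5,389.70 × 0.054 = $291.04
State unemployment insurance (employee share): $6,513.23 × 0.0027 = $17.59
Health insurance premium: $346.41
Roth contribution: $100.73
Wage garnishment: $6,513.23 × 0.0502 = $326.96
(Employer's $536.79 toward Roth contribution is not withheld from the employee.)
Total deductions = $586.19 + $537.34 + $291.04 + $17.59 + $346.41 + $100.73 + $326.96 = $2,206.26
Net pay = $6,513.23 − $2,206.26 = $4,306.97

$4,306.97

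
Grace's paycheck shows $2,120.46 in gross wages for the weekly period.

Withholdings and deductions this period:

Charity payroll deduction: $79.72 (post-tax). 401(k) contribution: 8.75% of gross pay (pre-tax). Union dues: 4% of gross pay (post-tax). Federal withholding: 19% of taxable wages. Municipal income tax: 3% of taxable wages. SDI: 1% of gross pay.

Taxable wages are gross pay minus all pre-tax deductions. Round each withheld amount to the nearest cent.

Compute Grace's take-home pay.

$1,323.50

401(k) contribution: $2,120.46 × 0.0875 = $185.54
Taxable wages = $2,120.46 − $185.54 = $1,934.92
Municipal income tax: $1,934.92 × 0.03 = $58.05
Federal withholding: $1,934.92 × 0.19 = $367.63
SDI: $2,120.46 × 0.01 = $21.20
Union dues: $2,120.46 × 0.04 = $84.82
Charity payroll deduction: $79.72
Total deductions = $185.54 + $58.05 + $367.63 + $21.20 + $84.82 + $79.72 = $796.96
Net pay = $2,120.46 − $796.96 = $1,323.50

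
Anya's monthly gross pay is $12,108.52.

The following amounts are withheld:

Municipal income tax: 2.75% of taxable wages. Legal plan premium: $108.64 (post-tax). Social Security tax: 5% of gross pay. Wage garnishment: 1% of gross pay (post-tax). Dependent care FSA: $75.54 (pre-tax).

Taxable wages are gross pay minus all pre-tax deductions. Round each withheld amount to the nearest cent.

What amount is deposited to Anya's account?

$10,866.91

Dependent care FSA: $75.54
Taxable wages = $12,108.52 − $75.54 = $12,032.98
Municipal income tax: $12,032.98 × 0.0275 = $330.91
Social Security tax: $12,108.52 × 0.05 = $605.43
Wage garnishment: $12,108.52 × 0.01 = $121.09
Legal plan premium: $108.64
Total deductions = $75.54 + $330.91 + $605.43 + $121.09 + $108.64 = $1,241.61
Net pay = $12,108.52 − $1,241.61 = $10,866.91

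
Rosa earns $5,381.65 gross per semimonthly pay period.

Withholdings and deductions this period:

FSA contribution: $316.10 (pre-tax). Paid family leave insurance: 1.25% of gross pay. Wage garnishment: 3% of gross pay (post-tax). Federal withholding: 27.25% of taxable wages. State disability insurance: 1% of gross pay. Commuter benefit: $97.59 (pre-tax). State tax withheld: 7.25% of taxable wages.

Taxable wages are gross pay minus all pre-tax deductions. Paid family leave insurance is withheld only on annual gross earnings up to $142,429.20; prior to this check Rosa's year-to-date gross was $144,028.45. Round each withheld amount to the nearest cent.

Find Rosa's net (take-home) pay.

$3,038.74

FSA contribution: $316.10
Commuter benefit: $97.59
Pre-tax total = $316.10 + $97.59 = $413.69
Taxable wages = $5,381.65 − $413.69 = $4,967.96
State tax withheld: $4,967.96 × 0.0725 = $360.18
Federal withholding: $4,967.96 × 0.2725 = $1,353.77
State disability insurance: $5,381.65 × 0.01 = $53.82
Paid family leave insurance: annual cap $142,429.20 already reached (YTD $144,028.45), so $0.00
Wage garnishment: $5,381.65 × 0.03 = $161.45
Total deductions = $316.10 + $97.59 + $360.18 + $1,353.77 + $53.82 + $0.00 + $161.45 = $2,342.91
Net pay = $5,381.65 − $2,342.91 = $3,038.74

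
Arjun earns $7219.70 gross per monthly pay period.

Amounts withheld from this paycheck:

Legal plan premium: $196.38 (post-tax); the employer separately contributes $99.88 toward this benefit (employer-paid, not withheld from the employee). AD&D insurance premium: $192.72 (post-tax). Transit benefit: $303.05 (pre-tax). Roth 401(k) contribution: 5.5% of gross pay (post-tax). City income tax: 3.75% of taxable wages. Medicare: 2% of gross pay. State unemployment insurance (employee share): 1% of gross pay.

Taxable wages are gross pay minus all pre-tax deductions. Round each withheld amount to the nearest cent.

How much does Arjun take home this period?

Transit benefit: $303.05
Taxable wages = $7219.70 − $303.05 = $6916.65
City income tax: $6916.65 × 0.0375 = $259.37
State unemployment insurance (employee share): $7219.70 × 0.01 = $72.20
Medicare: $7219.70 × 0.02 = $144.39
Roth 401(k) contribution: $7219.70 × 0.055 = $397.08
AD&D insurance premium: $192.72
Legal plan premium: $196.38
(Employer's $99.88 toward legal plan premium is not withheld from the employee.)
Total deductions = $303.05 + $259.37 + $72.20 + $144.39 + $397.08 + $192.72 + $196.38 = $1565.19
Net pay = $7219.70 − $1565.19 = $5654.51

$5654.51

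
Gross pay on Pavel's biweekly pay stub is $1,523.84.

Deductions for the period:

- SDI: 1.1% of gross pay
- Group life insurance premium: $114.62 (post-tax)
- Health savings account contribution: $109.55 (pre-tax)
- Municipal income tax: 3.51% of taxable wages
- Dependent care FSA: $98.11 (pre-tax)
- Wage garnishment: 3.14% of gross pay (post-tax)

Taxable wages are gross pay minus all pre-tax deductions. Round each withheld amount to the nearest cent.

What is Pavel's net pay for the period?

$1,090.75

Dependent care FSA: $98.11
Health savings account contribution: $109.55
Pre-tax total = $98.11 + $109.55 = $207.66
Taxable wages = $1,523.84 − $207.66 = $1,316.18
Municipal income tax: $1,316.18 × 0.0351 = $46.20
SDI: $1,523.84 × 0.011 = $16.76
Group life insurance premium: $114.62
Wage garnishment: $1,523.84 × 0.0314 = $47.85
Total deductions = $98.11 + $109.55 + $46.20 + $16.76 + $114.62 + $47.85 = $433.09
Net pay = $1,523.84 − $433.09 = $1,090.75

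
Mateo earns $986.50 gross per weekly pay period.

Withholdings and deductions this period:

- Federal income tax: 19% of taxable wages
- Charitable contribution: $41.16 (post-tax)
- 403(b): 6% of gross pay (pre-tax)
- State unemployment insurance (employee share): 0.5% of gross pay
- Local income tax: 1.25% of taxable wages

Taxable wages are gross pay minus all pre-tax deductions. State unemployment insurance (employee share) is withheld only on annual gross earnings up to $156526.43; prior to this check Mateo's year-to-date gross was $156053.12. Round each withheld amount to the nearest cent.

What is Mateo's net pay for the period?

$696.00

403(b): $986.50 × 0.06 = $59.19
Taxable wages = $986.50 − $59.19 = $927.31
Federal income tax: $927.31 × 0.19 = $176.19
Local income tax: $927.31 × 0.0125 = $11.59
State unemployment insurance (employee share): only $156526.43 − $156053.12 = $473.31 of this check is subject → $473.31 × 0.005 = $2.37
Charitable contribution: $41.16
Total deductions = $59.19 + $176.19 + $11.59 + $2.37 + $41.16 = $290.50
Net pay = $986.50 − $290.50 = $696.00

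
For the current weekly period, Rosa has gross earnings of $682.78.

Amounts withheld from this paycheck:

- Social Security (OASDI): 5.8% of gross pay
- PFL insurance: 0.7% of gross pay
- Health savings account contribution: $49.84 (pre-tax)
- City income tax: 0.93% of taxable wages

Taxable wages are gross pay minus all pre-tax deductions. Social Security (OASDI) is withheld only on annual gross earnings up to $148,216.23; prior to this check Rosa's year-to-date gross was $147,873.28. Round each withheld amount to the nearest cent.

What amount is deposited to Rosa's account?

Health savings account contribution: $49.84
Taxable wages = $682.78 − $49.84 = $632.94
City income tax: $632.94 × 0.0093 = $5.89
Social Security (OASDI): only $148,216.23 − $147,873.28 = $342.95 of this check is subject → $342.95 × 0.058 = $19.89
PFL insurance: $682.78 × 0.007 = $4.78
Total deductions = $49.84 + $5.89 + $19.89 + $4.78 = $80.40
Net pay = $682.78 − $80.40 = $602.38

$602.38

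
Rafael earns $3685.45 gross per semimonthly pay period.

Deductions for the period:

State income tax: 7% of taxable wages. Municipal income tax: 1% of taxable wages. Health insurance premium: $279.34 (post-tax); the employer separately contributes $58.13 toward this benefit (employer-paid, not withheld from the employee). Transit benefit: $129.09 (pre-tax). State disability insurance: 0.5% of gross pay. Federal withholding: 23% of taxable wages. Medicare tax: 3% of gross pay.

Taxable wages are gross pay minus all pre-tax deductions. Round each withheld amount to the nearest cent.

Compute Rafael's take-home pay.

Transit benefit: $129.09
Taxable wages = $3685.45 − $129.09 = $3556.36
Municipal income tax: $3556.36 × 0.01 = $35.56
Federal withholding: $3556.36 × 0.23 = $817.96
State income tax: $3556.36 × 0.07 = $248.95
State disability insurance: $3685.45 × 0.005 = $18.43
Medicare tax: $3685.45 × 0.03 = $110.56
Health insurance premium: $279.34
(Employer's $58.13 toward health insurance premium is not withheld from the employee.)
Total deductions = $129.09 + $35.56 + $817.96 + $248.95 + $18.43 + $110.56 + $279.34 = $1639.89
Net pay = $3685.45 − $1639.89 = $2045.56

$2045.56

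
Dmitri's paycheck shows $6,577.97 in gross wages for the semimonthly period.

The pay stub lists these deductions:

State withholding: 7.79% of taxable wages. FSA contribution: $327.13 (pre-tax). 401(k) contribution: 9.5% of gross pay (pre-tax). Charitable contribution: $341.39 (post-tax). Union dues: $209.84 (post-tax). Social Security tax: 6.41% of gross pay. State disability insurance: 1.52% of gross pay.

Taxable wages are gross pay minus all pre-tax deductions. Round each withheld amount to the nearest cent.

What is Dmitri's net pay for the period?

$4,114.80

FSA contribution: $327.13
401(k) contribution: $6,577.97 × 0.095 = $624.91
Pre-tax total = $327.13 + $624.91 = $952.04
Taxable wages = $6,577.97 − $952.04 = $5,625.93
State withholding: $5,625.93 × 0.0779 = $438.26
Social Security tax: $6,577.97 × 0.0641 = $421.65
State disability insurance: $6,577.97 × 0.0152 = $99.99
Union dues: $209.84
Charitable contribution: $341.39
Total deductions = $327.13 + $624.91 + $438.26 + $421.65 + $99.99 + $209.84 + $341.39 = $2,463.17
Net pay = $6,577.97 − $2,463.17 = $4,114.80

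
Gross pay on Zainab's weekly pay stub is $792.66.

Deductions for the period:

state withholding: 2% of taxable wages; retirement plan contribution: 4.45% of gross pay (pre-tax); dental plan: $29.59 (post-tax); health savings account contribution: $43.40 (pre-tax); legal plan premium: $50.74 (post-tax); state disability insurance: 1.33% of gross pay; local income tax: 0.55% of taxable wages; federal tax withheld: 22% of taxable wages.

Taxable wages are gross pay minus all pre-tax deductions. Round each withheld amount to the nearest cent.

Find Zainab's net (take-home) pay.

$447.83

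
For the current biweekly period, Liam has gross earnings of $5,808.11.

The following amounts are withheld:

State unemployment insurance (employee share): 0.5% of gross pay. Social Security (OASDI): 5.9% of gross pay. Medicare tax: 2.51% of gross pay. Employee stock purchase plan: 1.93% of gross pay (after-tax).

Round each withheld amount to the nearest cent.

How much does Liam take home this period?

Social Security (OASDI): $5,808.11 × 0.059 = $342.68
State unemployment insurance (employee share): $5,808.11 × 0.005 = $29.04
Medicare tax: $5,808.11 × 0.0251 = $145.78
Employee stock purchase plan: $5,808.11 × 0.0193 = $112.10
Total deductions = $342.68 + $29.04 + $145.78 + $112.10 = $629.60
Net pay = $5,808.11 − $629.60 = $5,178.51

$5,178.51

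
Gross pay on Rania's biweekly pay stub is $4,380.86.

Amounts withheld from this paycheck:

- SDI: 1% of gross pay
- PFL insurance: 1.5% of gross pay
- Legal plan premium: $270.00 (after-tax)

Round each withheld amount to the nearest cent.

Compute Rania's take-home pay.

PFL insurance: $4,380.86 × 0.015 = $65.71
SDI: $4,380.86 × 0.01 = $43.81
Legal plan premium: $270.00
Total deductions = $65.71 + $43.81 + $270.00 = $379.52
Net pay = $4,380.86 − $379.52 = $4,001.34

$4,001.34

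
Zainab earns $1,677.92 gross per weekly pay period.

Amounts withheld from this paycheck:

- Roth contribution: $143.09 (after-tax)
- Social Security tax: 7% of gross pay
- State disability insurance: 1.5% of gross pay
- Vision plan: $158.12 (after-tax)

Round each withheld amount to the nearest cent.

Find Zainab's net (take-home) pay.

Social Security tax: $1,677.92 × 0.07 = $117.45
State disability insurance: $1,677.92 × 0.015 = $25.17
Roth contribution: $143.09
Vision plan: $158.12
Total deductions = $117.45 + $25.17 + $143.09 + $158.12 = $443.83
Net pay = $1,677.92 − $443.83 = $1,234.09

$1,234.09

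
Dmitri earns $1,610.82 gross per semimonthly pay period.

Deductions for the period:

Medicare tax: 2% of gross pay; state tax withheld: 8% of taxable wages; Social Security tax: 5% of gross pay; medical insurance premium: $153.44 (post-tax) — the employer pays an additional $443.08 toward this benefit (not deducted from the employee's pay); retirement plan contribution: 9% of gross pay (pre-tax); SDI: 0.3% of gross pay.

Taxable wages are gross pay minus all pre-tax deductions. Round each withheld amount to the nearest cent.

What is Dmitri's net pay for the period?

$1,077.55

Retirement plan contribution: $1,610.82 × 0.09 = $144.97
Taxable wages = $1,610.82 − $144.97 = $1,465.85
State tax withheld: $1,465.85 × 0.08 = $117.27
SDI: $1,610.82 × 0.003 = $4.83
Social Security tax: $1,610.82 × 0.05 = $80.54
Medicare tax: $1,610.82 × 0.02 = $32.22
Medical insurance premium: $153.44
(Employer's $443.08 toward medical insurance premium is not withheld from the employee.)
Total deductions = $144.97 + $117.27 + $4.83 + $80.54 + $32.22 + $153.44 = $533.27
Net pay = $1,610.82 − $533.27 = $1,077.55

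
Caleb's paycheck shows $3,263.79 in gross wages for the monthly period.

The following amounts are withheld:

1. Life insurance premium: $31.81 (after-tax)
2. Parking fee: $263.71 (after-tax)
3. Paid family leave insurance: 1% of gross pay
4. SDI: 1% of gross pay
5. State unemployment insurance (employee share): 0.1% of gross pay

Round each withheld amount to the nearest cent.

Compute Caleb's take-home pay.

$2,899.73

SDI: $3,263.79 × 0.01 = $32.64
Paid family leave insurance: $3,263.79 × 0.01 = $32.64
State unemployment insurance (employee share): $3,263.79 × 0.001 = $3.26
Parking fee: $263.71
Life insurance premium: $31.81
Total deductions = $32.64 + $32.64 + $3.26 + $263.71 + $31.81 = $364.06
Net pay = $3,263.79 − $364.06 = $2,899.73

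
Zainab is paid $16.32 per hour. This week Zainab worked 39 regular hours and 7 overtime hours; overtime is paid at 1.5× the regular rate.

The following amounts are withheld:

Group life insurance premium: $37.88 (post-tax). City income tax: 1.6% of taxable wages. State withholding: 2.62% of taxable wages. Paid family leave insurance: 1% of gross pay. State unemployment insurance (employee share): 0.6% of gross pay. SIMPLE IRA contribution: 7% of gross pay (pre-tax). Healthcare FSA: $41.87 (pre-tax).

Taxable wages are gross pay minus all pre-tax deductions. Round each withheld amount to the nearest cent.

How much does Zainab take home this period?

$628.67

Regular pay: 39 × $16.32 = $636.48
Overtime pay: 7 × $16.32 × 1.5 = $171.36
Gross pay = $636.48 + $171.36 = $807.84
SIMPLE IRA contribution: $807.84 × 0.07 = $56.55
Healthcare FSA: $41.87
Pre-tax total = $56.55 + $41.87 = $98.42
Taxable wages = $807.84 − $98.42 = $709.42
City income tax: $709.42 × 0.016 = $11.35
State withholding: $709.42 × 0.0262 = $18.59
State unemployment insurance (employee share): $807.84 × 0.006 = $4.85
Paid family leave insurance: $807.84 × 0.01 = $8.08
Group life insurance premium: $37.88
Total deductions = $56.55 + $41.87 + $11.35 + $18.59 + $4.85 + $8.08 + $37.88 = $179.17
Net pay = $807.84 − $179.17 = $628.67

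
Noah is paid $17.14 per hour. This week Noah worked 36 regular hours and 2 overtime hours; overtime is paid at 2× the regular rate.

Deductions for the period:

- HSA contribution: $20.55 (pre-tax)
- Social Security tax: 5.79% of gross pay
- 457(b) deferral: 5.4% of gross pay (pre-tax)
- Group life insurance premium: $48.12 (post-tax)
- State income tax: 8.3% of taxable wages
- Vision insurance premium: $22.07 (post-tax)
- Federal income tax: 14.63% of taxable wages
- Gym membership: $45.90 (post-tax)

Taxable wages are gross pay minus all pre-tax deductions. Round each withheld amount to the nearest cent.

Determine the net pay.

Regular pay: 36 × $17.14 = $617.04
Overtime pay: 2 × $17.14 × 2 = $68.56
Gross pay = $617.04 + $68.56 = $685.60
457(b) deferral: $685.60 × 0.054 = $37.02
HSA contribution: $20.55
Pre-tax total = $37.02 + $20.55 = $57.57
Taxable wages = $685.60 − $57.57 = $628.03
State income tax: $628.03 × 0.083 = $52.13
Federal income tax: $628.03 × 0.1463 = $91.88
Social Security tax: $685.60 × 0.0579 = $39.70
Vision insurance premium: $22.07
Gym membership: $45.90
Group life insurance premium: $48.12
Total deductions = $37.02 + $20.55 + $52.13 + $91.88 + $39.70 + $22.07 + $45.90 + $48.12 = $357.37
Net pay = $685.60 − $357.37 = $328.23

$328.23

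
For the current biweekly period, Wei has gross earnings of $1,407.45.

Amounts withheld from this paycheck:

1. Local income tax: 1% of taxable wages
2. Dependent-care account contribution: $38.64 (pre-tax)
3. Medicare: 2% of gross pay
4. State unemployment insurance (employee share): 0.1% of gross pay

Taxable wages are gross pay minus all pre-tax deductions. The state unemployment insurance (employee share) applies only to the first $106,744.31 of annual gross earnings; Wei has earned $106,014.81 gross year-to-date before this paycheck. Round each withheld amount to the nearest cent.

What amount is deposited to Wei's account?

Dependent-care account contribution: $38.64
Taxable wages = $1,407.45 − $38.64 = $1,368.81
Local income tax: $1,368.81 × 0.01 = $13.69
State unemployment insurance (employee share): only $106,744.31 − $106,014.81 = $729.50 of this check is subject → $729.50 × 0.001 = $0.73
Medicare: $1,407.45 × 0.02 = $28.15
Total deductions = $38.64 + $13.69 + $0.73 + $28.15 = $81.21
Net pay = $1,407.45 − $81.21 = $1,326.24

$1,326.24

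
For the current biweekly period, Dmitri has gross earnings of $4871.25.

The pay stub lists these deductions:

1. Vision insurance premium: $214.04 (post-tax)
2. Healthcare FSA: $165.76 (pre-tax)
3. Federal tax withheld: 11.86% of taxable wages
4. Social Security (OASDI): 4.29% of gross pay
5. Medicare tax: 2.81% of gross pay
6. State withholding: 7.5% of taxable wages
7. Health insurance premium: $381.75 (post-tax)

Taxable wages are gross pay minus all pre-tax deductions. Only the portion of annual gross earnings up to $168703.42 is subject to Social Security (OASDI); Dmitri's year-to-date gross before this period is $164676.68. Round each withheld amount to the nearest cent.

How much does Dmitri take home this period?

$2889.09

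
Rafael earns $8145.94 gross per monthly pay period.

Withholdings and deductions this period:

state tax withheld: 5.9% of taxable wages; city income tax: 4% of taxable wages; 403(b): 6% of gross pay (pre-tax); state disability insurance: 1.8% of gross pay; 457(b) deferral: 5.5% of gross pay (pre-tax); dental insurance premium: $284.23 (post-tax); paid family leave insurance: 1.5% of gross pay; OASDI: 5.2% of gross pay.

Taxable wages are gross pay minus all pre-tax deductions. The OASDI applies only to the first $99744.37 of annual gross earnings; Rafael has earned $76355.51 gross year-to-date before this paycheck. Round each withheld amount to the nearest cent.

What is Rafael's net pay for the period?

457(b) deferral: $8145.94 × 0.055 = $448.03
403(b): $8145.94 × 0.06 = $488.76
Pre-tax total = $448.03 + $488.76 = $936.79
Taxable wages = $8145.94 − $936.79 = $7209.15
State tax withheld: $7209.15 × 0.059 = $425.34
City income tax: $7209.15 × 0.04 = $288.37
OASDI: cap not yet reached, full $8145.94 is subject → $8145.94 × 0.052 = $423.59
State disability insurance: $8145.94 × 0.018 = $146.63
Paid family leave insurance: $8145.94 × 0.015 = $122.19
Dental insurance premium: $284.23
Total deductions = $448.03 + $488.76 + $425.34 + $288.37 + $423.59 + $146.63 + $122.19 + $284.23 = $2627.14
Net pay = $8145.94 − $2627.14 = $5518.80

$5518.80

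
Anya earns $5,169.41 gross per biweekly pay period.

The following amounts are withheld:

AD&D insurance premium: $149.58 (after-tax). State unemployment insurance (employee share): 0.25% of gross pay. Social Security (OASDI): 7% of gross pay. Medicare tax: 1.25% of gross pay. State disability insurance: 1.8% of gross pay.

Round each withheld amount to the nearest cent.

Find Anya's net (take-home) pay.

$4,487.38

Medicare tax: $5,169.41 × 0.0125 = $64.62
State disability insurance: $5,169.41 × 0.018 = $93.05
State unemployment insurance (employee share): $5,169.41 × 0.0025 = $12.92
Social Security (OASDI): $5,169.41 × 0.07 = $361.86
AD&D insurance premium: $149.58
Total deductions = $64.62 + $93.05 + $12.92 + $361.86 + $149.58 = $682.03
Net pay = $5,169.41 − $682.03 = $4,487.38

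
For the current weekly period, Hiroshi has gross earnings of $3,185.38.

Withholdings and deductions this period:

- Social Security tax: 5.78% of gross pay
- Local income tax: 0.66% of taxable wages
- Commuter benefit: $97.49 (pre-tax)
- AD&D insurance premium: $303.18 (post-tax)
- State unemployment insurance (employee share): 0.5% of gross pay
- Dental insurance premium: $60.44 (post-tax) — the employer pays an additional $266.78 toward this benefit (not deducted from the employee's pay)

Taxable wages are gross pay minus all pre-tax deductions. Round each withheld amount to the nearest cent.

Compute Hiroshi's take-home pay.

$2,503.85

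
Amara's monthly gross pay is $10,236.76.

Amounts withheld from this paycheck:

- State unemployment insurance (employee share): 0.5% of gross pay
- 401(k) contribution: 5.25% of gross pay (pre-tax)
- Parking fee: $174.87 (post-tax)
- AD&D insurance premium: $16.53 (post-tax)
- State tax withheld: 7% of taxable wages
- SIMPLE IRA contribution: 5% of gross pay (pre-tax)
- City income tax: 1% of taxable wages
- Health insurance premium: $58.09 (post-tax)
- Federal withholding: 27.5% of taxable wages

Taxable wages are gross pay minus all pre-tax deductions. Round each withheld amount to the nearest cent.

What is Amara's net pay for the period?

$5,625.27

SIMPLE IRA contribution: $10,236.76 × 0.05 = $511.84
401(k) contribution: $10,236.76 × 0.0525 = $537.43
Pre-tax total = $511.84 + $537.43 = $1,049.27
Taxable wages = $10,236.76 − $1,049.27 = $9,187.49
State tax withheld: $9,187.49 × 0.07 = $643.12
City income tax: $9,187.49 × 0.01 = $91.87
Federal withholding: $9,187.49 × 0.275 = $2,526.56
State unemployment insurance (employee share): $10,236.76 × 0.005 = $51.18
Health insurance premium: $58.09
AD&D insurance premium: $16.53
Parking fee: $174.87
Total deductions = $511.84 + $537.43 + $643.12 + $91.87 + $2,526.56 + $51.18 + $58.09 + $16.53 + $174.87 = $4,611.49
Net pay = $10,236.76 − $4,611.49 = $5,625.27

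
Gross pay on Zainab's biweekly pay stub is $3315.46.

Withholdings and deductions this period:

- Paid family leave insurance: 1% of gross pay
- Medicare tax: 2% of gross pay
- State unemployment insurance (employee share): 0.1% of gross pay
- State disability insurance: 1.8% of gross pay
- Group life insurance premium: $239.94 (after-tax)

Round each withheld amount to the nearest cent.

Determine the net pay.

State unemployment insurance (employee share): $3315.46 × 0.001 = $3.32
Medicare tax: $3315.46 × 0.02 = $66.31
State disability insurance: $3315.46 × 0.018 = $59.68
Paid family leave insurance: $3315.46 × 0.01 = $33.15
Group life insurance premium: $239.94
Total deductions = $3.32 + $66.31 + $59.68 + $33.15 + $239.94 = $402.40
Net pay = $3315.46 − $402.40 = $2913.06

$2913.06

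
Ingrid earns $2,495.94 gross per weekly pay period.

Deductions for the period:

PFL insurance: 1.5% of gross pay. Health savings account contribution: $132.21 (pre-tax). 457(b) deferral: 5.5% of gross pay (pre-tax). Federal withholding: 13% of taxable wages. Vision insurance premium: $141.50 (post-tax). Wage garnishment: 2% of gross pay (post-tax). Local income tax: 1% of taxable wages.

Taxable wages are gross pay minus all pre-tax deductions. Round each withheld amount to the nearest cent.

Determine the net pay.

457(b) deferral: $2,495.94 × 0.055 = $137.28
Health savings account contribution: $132.21
Pre-tax total = $137.28 + $132.21 = $269.49
Taxable wages = $2,495.94 − $269.49 = $2,226.45
Federal withholding: $2,226.45 × 0.13 = $289.44
Local income tax: $2,226.45 × 0.01 = $22.26
PFL insurance: $2,495.94 × 0.015 = $37.44
Vision insurance premium: $141.50
Wage garnishment: $2,495.94 × 0.02 = $49.92
Total deductions = $137.28 + $132.21 + $289.44 + $22.26 + $37.44 + $141.50 + $49.92 = $810.05
Net pay = $2,495.94 − $810.05 = $1,685.89

$1,685.89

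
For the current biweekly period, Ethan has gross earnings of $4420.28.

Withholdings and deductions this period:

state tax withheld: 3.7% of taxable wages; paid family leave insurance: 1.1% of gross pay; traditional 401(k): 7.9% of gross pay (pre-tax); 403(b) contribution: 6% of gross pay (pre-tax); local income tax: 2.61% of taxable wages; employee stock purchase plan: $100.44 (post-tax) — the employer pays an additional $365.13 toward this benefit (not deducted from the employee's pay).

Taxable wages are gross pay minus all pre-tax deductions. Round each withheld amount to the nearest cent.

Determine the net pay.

$3416.65

403(b) contribution: $4420.28 × 0.06 = $265.22
Traditional 401(k): $4420.28 × 0.079 = $349.20
Pre-tax total = $265.22 + $349.20 = $614.42
Taxable wages = $4420.28 − $614.42 = $3805.86
State tax withheld: $3805.86 × 0.037 = $140.82
Local income tax: $3805.86 × 0.0261 = $99.33
Paid family leave insurance: $4420.28 × 0.011 = $48.62
Employee stock purchase plan: $100.44
(Employer's $365.13 toward employee stock purchase plan is not withheld from the employee.)
Total deductions = $265.22 + $349.20 + $140.82 + $99.33 + $48.62 + $100.44 = $1003.63
Net pay = $4420.28 − $1003.63 = $3416.65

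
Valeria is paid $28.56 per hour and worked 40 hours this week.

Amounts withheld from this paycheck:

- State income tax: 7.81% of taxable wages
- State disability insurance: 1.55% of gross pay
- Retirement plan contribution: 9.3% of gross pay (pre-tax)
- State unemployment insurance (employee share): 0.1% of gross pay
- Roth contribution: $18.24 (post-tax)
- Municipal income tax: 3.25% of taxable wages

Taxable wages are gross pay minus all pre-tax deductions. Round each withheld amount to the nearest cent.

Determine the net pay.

Gross pay: 40 × $28.56 = $1,142.40
Retirement plan contribution: $1,142.40 × 0.093 = $106.24
Taxable wages = $1,142.40 − $106.24 = $1,036.16
State income tax: $1,036.16 × 0.0781 = $80.92
Municipal income tax: $1,036.16 × 0.0325 = $33.68
State disability insurance: $1,142.40 × 0.0155 = $17.71
State unemployment insurance (employee share): $1,142.40 × 0.001 = $1.14
Roth contribution: $18.24
Total deductions = $106.24 + $80.92 + $33.68 + $17.71 + $1.14 + $18.24 = $257.93
Net pay = $1,142.40 − $257.93 = $884.47

$884.47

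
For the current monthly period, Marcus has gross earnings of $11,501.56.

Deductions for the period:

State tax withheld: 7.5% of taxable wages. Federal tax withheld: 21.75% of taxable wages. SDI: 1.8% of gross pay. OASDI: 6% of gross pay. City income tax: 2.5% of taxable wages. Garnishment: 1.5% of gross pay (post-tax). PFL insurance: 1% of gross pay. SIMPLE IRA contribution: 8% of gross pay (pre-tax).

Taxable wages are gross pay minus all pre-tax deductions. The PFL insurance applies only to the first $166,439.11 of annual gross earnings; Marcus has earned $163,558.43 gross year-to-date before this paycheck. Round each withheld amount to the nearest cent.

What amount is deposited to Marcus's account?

$6,123.38

SIMPLE IRA contribution: $11,501.56 × 0.08 = $920.12
Taxable wages = $11,501.56 − $920.12 = $10,581.44
City income tax: $10,581.44 × 0.025 = $264.54
Federal tax withheld: $10,581.44 × 0.2175 = $2,301.46
State tax withheld: $10,581.44 × 0.075 = $793.61
OASDI: $11,501.56 × 0.06 = $690.09
SDI: $11,501.56 × 0.018 = $207.03
PFL insurance: only $166,439.11 − $163,558.43 = $2,880.68 of this check is subject → $2,880.68 × 0.01 = $28.81
Garnishment: $11,501.56 × 0.015 = $172.52
Total deductions = $920.12 + $264.54 + $2,301.46 + $793.61 + $690.09 + $207.03 + $28.81 + $172.52 = $5,378.18
Net pay = $11,501.56 − $5,378.18 = $6,123.38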